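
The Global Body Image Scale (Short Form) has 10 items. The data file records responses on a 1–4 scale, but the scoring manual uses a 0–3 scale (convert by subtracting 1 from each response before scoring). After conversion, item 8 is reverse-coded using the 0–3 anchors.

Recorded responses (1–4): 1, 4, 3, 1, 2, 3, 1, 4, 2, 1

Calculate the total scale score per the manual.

9

Convert to 0–3: 0, 3, 2, 0, 1, 2, 0, 3, 1, 0
Reverse-coded (reverse-coded value = 3 − response):
  item 8: 3 − 3 = 0
Scored: 0, 3, 2, 0, 1, 2, 0, 0, 1, 0
Total = 9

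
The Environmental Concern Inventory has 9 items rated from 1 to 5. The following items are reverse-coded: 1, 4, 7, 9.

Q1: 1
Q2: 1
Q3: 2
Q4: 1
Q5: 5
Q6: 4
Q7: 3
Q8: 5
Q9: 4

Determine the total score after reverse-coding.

32

Reverse-coded items (reverse-coded value = 6 − response):
  item 1: 6 − 1 = 5
  item 4: 6 − 1 = 5
  item 7: 6 − 3 = 3
  item 9: 6 − 4 = 2
After reverse-coding: 5, 1, 2, 5, 5, 4, 3, 5, 2
Total = 5 + 1 + 2 + 5 + 5 + 4 + 3 + 5 + 2 = 32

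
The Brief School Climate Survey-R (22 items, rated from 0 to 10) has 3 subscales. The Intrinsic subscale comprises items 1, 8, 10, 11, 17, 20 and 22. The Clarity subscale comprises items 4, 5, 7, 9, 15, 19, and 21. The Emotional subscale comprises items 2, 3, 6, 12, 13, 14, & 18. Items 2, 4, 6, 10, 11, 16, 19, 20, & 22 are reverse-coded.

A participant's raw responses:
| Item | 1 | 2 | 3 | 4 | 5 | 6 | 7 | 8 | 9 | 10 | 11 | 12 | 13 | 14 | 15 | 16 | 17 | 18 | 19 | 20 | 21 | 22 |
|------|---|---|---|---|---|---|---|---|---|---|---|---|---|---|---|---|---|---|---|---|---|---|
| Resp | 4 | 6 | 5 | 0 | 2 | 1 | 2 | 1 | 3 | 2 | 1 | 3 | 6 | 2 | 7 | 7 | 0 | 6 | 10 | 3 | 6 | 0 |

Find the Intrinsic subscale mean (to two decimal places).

5.57

Intrinsic items: 1, 8, 10, 11, 17, 20, 22.
Of these, items 10, 11, 20, & 22 are reverse-coded; reverse-coded value = 10 − response.
  item 1: 4
  item 8: 1
  item 10: 10 − 2 = 8
  item 11: 10 − 1 = 9
  item 17: 0
  item 20: 10 − 3 = 7
  item 22: 10 − 0 = 10
Sum = 4 + 1 + 8 + 9 + 0 + 7 + 10 = 39
Mean = 39 / 7 = 5.57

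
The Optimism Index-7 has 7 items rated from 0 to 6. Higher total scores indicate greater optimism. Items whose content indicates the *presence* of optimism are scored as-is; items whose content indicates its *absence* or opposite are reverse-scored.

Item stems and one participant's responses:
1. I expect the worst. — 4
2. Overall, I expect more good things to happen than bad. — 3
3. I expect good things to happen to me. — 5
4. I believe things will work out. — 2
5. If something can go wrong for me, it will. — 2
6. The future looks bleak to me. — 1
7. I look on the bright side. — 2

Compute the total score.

23

Items 1, 5, 6 describe the absence/opposite of optimism → reverse-score.
reverse-coded value = 6 − response.
  item 1: 6 − 4 = 2
  item 2: 3
  item 3: 5
  item 4: 2
  item 5: 6 − 2 = 4
  item 6: 6 − 1 = 5
  item 7: 2
Total = 2 + 3 + 5 + 2 + 4 + 5 + 2 = 23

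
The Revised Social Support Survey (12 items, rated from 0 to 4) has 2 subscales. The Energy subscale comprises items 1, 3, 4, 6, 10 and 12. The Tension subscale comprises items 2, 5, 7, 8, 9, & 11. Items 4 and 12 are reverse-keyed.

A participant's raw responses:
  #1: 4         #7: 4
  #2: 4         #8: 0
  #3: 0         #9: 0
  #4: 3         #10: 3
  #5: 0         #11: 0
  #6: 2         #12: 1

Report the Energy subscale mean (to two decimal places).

2.17

Energy items: 1, 3, 4, 6, 10, 12.
Of these, items 4 and 12 are reverse-keyed; on a 0–4 scale, reversed = 4 − raw.
  item 1: 4
  item 3: 0
  item 4: 4 − 3 = 1
  item 6: 2
  item 10: 3
  item 12: 4 − 1 = 3
Sum = 4 + 0 + 1 + 2 + 3 + 3 = 13
Mean = 13 / 6 = 2.17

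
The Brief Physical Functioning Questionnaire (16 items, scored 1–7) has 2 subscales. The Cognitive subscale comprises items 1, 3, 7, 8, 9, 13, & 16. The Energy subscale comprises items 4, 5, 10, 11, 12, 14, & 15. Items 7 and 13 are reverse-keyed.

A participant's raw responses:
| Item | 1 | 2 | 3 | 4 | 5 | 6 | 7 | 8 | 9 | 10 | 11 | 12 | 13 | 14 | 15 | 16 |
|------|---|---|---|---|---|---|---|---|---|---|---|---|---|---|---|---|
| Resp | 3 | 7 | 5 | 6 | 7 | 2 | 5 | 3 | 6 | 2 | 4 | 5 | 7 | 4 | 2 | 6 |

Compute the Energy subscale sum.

Energy items: 4, 5, 10, 11, 12, 14, 15.
  item 4: 6
  item 5: 7
  item 10: 2
  item 11: 4
  item 12: 5
  item 14: 4
  item 15: 2
Sum = 6 + 7 + 2 + 4 + 5 + 4 + 2 = 30

30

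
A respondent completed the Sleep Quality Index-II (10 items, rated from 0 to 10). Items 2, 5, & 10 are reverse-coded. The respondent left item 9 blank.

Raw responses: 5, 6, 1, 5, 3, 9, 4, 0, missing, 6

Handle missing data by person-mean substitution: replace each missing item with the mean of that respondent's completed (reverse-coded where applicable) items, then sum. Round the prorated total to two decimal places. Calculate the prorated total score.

Reverse-coded (reverse-coded value = 10 − response):
  item 2: 10 − 6 = 4
  item 5: 10 − 3 = 7
  item 10: 10 − 6 = 4
Completed scored items (9 of 10): 5, 4, 1, 5, 7, 9, 4, 0, 4; sum = 39.
Person mean = 39 / 9 ≈ 4.3333
Prorated total = (39 / 9) × 10 = 43.33 (to 2 dp)

43.33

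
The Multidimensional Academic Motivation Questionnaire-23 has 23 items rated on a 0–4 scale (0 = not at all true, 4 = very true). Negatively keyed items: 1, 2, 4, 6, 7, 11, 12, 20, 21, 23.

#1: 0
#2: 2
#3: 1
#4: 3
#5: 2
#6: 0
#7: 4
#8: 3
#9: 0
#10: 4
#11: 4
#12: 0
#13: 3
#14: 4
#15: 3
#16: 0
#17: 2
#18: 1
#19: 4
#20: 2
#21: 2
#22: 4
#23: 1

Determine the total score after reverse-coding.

Negatively keyed items use 4 − raw:
  item 1: 4 − 0 = 4
  item 2: 4 − 2 = 2
  item 4: 4 − 3 = 1
  item 6: 4 − 0 = 4
  item 7: 4 − 4 = 0
  item 11: 4 − 4 = 0
  item 12: 4 − 0 = 4
  item 20: 4 − 2 = 2
  item 21: 4 − 2 = 2
  item 23: 4 − 1 = 3
Scored items: 4, 2, 1, 1, 2, 4, 0, 3, 0, 4, 0, 4, 3, 4, 3, 0, 2, 1, 4, 2, 2, 4, 3
Total = 4 + 2 + 1 + 1 + 2 + 4 + 0 + 3 + 0 + 4 + 0 + 4 + 3 + 4 + 3 + 0 + 2 + 1 + 4 + 2 + 2 + 4 + 3 = 53

53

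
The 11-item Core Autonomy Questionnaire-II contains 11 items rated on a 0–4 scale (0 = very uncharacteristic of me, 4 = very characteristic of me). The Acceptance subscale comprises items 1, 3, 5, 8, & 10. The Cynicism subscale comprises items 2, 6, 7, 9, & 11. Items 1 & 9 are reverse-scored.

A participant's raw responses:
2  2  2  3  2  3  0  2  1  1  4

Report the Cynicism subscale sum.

Cynicism items: 2, 6, 7, 9, 11.
Of these, item 9 is reverse-scored; on a 0–4 scale, reversed = 4 − raw.
  item 2: 2
  item 6: 3
  item 7: 0
  item 9: 4 − 1 = 3
  item 11: 4
Sum = 2 + 3 + 0 + 3 + 4 = 12

12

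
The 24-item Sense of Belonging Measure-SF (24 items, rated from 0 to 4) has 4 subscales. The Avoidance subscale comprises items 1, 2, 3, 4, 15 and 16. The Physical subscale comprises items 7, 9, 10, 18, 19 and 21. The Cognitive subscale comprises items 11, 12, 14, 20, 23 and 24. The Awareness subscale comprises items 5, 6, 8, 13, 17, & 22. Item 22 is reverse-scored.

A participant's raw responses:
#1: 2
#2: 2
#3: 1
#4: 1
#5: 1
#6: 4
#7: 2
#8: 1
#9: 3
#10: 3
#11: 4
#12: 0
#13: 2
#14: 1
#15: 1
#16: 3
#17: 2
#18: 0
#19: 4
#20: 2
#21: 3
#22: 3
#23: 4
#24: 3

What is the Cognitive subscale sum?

Cognitive items: 11, 12, 14, 20, 23, 24.
  item 11: 4
  item 12: 0
  item 14: 1
  item 20: 2
  item 23: 4
  item 24: 3
Sum = 4 + 0 + 1 + 2 + 4 + 3 = 14

14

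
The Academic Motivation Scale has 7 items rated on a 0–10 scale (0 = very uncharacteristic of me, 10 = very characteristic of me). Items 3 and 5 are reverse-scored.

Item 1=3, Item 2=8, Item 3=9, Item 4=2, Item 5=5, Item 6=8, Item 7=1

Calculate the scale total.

Raw sum = 36. Reverse-scored items: 3, 5; their raw sum = 14.
Each reversal replaces raw with 10 − raw, changing the total by 10 − 2·raw per item.
Total = 36 + 2·10 − 2·14 = 36 + 20 − 28 = 28

28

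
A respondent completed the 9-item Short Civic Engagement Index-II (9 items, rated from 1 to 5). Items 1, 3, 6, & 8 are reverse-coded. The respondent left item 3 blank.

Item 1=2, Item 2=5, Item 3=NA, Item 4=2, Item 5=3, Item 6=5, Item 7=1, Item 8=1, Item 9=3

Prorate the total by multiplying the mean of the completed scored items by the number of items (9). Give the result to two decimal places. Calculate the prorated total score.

27.00

Reverse-coded (reverse-coded value = 6 − response):
  item 1: 6 − 2 = 4
  item 6: 6 − 5 = 1
  item 8: 6 − 1 = 5
Completed scored items (8 of 9): 4, 5, 2, 3, 1, 1, 5, 3; sum = 24.
Person mean = 24 / 8 ≈ 3.0000
Prorated total = (24 / 8) × 9 = 27.00 (to 2 dp)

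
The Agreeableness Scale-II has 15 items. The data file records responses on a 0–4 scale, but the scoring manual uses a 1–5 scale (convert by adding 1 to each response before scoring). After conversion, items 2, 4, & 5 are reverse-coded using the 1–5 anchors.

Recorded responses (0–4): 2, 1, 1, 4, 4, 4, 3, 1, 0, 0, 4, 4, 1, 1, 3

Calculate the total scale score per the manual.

Convert to 1–5: 3, 2, 2, 5, 5, 5, 4, 2, 1, 1, 5, 5, 2, 2, 4
Reverse-coded (on a 1–5 scale, reversed = 6 − raw):
  item 2: 6 − 2 = 4
  item 4: 6 − 5 = 1
  item 5: 6 − 5 = 1
Scored: 3, 4, 2, 1, 1, 5, 4, 2, 1, 1, 5, 5, 2, 2, 4
Total = 42

42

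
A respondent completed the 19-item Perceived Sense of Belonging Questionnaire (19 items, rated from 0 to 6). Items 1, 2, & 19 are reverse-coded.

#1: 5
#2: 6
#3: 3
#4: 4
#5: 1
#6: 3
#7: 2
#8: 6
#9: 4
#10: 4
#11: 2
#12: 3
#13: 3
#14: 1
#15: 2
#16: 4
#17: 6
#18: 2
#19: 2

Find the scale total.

Raw sum = 63. Reverse-coded items: 1, 2, 19; their raw sum = 13.
Each reversal replaces raw with 6 − raw, changing the total by 6 − 2·raw per item.
Total = 63 + 3·6 − 2·13 = 63 + 18 − 26 = 55

55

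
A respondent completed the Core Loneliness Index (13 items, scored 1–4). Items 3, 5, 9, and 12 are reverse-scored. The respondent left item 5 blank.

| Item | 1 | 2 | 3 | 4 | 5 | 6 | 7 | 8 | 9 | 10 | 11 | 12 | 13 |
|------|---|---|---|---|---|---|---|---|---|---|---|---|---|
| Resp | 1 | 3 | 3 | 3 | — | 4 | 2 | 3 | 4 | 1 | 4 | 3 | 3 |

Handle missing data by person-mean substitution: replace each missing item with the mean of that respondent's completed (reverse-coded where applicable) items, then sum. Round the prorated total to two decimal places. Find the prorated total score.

31.42

Reverse-coded (reverse-coded value = 5 − response):
  item 3: 5 − 3 = 2
  item 9: 5 − 4 = 1
  item 12: 5 − 3 = 2
Completed scored items (12 of 13): 1, 3, 2, 3, 4, 2, 3, 1, 1, 4, 2, 3; sum = 29.
Person mean = 29 / 12 ≈ 2.4167
Prorated total = (29 / 12) × 13 = 31.42 (to 2 dp)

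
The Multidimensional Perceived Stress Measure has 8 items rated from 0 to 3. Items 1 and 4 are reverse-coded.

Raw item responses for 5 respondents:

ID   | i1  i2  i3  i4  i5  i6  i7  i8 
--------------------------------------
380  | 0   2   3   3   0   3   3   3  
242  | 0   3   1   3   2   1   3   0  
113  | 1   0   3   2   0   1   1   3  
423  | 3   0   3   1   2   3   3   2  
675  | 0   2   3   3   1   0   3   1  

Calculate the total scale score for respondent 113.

Respondent 113 raw: 1, 0, 3, 2, 0, 1, 1, 3.
Reverse-coded (reversed = (0+3) − raw = 3 − raw):
  item 1: 3 − 1 = 2
  item 2: 0
  item 3: 3
  item 4: 3 − 2 = 1
  item 5: 0
  item 6: 1
  item 7: 1
  item 8: 3
Sum = 2 + 0 + 3 + 1 + 0 + 1 + 1 + 3 = 11

11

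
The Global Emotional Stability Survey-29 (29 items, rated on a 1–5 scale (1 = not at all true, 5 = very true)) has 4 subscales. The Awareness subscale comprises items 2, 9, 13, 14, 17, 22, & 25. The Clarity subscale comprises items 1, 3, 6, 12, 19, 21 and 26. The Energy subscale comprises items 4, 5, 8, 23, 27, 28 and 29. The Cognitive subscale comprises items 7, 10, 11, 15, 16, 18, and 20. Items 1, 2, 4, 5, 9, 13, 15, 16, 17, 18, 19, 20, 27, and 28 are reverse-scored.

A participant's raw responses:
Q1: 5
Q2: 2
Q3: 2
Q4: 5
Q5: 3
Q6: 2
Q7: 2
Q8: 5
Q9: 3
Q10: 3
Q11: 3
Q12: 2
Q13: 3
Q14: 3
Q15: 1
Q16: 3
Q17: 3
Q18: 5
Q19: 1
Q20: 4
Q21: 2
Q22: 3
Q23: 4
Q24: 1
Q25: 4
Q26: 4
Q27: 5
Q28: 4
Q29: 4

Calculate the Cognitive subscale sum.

Cognitive items: 7, 10, 11, 15, 16, 18, 20.
Of these, items 15, 16, 18, & 20 are reverse-scored; reverse-coded value = 6 − response.
  item 7: 2
  item 10: 3
  item 11: 3
  item 15: 6 − 1 = 5
  item 16: 6 − 3 = 3
  item 18: 6 − 5 = 1
  item 20: 6 − 4 = 2
Sum = 2 + 3 + 3 + 5 + 3 + 1 + 2 = 19

19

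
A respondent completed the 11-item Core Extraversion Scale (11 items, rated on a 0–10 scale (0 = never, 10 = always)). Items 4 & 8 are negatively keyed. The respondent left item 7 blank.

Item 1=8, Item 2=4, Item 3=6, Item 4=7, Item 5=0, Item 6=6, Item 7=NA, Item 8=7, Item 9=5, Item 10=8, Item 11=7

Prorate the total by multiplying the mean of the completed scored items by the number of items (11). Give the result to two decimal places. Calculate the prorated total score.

Reverse-coded (on a 0–10 scale, reversed = 10 − raw):
  item 4: 10 − 7 = 3
  item 8: 10 − 7 = 3
Completed scored items (10 of 11): 8, 4, 6, 3, 0, 6, 3, 5, 8, 7; sum = 50.
Person mean = 50 / 10 ≈ 5.0000
Prorated total = (50 / 10) × 11 = 55.00 (to 2 dp)

55.00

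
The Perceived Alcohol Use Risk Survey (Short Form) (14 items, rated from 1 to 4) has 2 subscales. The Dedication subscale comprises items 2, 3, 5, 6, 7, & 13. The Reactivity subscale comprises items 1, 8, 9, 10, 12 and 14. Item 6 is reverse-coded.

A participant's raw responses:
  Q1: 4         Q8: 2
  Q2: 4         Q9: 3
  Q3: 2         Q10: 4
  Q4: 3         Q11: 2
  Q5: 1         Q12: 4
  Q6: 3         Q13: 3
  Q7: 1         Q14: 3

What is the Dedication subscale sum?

13

Dedication items: 2, 3, 5, 6, 7, 13.
Of these, item 6 is reverse-coded; reversed = (1+4) − raw = 5 − raw.
  item 2: 4
  item 3: 2
  item 5: 1
  item 6: 5 − 3 = 2
  item 7: 1
  item 13: 3
Sum = 4 + 2 + 1 + 2 + 1 + 3 = 13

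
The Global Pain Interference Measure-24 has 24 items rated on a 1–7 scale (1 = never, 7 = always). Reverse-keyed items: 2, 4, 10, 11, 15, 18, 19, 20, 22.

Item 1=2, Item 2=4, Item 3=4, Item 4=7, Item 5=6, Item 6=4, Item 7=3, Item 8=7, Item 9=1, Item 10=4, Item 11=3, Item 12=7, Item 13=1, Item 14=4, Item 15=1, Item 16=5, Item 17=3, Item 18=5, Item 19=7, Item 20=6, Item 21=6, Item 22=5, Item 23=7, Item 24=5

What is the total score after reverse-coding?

95

Reverse-coded items (reverse-coded value = 8 − response):
  item 2: 8 − 4 = 4
  item 4: 8 − 7 = 1
  item 10: 8 − 4 = 4
  item 11: 8 − 3 = 5
  item 15: 8 − 1 = 7
  item 18: 8 − 5 = 3
  item 19: 8 − 7 = 1
  item 20: 8 − 6 = 2
  item 22: 8 − 5 = 3
After reverse-coding: 2, 4, 4, 1, 6, 4, 3, 7, 1, 4, 5, 7, 1, 4, 7, 5, 3, 3, 1, 2, 6, 3, 7, 5
Total = 2 + 4 + 4 + 1 + 6 + 4 + 3 + 7 + 1 + 4 + 5 + 7 + 1 + 4 + 7 + 5 + 3 + 3 + 1 + 2 + 6 + 3 + 7 + 5 = 95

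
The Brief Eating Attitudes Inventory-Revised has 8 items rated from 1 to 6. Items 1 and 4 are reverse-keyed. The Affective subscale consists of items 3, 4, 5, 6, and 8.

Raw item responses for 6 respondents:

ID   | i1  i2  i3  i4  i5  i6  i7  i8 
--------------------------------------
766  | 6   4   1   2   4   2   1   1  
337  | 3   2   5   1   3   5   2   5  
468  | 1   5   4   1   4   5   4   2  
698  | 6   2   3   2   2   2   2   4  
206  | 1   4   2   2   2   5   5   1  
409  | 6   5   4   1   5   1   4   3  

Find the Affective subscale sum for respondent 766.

Respondent 766 raw: 6, 4, 1, 2, 4, 2, 1, 1.
Affective items: 3, 4, 5, 6, 8.
Reverse-coded (reverse-coded value = 7 − response):
  item 3: 1
  item 4: 7 − 2 = 5
  item 5: 4
  item 6: 2
  item 8: 1
Sum = 1 + 5 + 4 + 2 + 1 = 13

13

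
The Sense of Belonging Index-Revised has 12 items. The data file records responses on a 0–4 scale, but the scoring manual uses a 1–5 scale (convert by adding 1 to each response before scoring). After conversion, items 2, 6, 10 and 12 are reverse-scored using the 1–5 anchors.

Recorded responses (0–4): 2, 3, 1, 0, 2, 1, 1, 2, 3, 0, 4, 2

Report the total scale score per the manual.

Convert to 1–5: 3, 4, 2, 1, 3, 2, 2, 3, 4, 1, 5, 3
Reverse-coded (reverse-coded value = 6 − response):
  item 2: 6 − 4 = 2
  item 6: 6 − 2 = 4
  item 10: 6 − 1 = 5
  item 12: 6 − 3 = 3
Scored: 3, 2, 2, 1, 3, 4, 2, 3, 4, 5, 5, 3
Total = 37

37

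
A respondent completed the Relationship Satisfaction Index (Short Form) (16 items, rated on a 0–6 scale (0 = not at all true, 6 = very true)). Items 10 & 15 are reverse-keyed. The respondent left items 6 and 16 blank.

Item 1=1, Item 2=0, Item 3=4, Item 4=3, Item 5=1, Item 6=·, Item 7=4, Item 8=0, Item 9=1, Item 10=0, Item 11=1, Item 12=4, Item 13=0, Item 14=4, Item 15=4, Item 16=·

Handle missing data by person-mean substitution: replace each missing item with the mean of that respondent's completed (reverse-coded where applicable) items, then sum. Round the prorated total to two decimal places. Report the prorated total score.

Reverse-coded (reversed = (0+6) − raw = 6 − raw):
  item 10: 6 − 0 = 6
  item 15: 6 − 4 = 2
Completed scored items (14 of 16): 1, 0, 4, 3, 1, 4, 0, 1, 6, 1, 4, 0, 4, 2; sum = 31.
Person mean = 31 / 14 ≈ 2.2143
Prorated total = (31 / 14) × 16 = 35.43 (to 2 dp)

35.43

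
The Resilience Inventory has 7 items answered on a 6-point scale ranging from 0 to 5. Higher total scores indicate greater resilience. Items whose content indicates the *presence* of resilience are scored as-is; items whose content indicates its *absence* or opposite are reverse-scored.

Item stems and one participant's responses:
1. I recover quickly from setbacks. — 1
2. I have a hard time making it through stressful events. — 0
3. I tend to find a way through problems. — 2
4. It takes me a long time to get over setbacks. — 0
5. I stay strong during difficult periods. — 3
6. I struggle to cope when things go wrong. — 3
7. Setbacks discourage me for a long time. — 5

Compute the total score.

18

Items 2, 4, 6, 7 describe the absence/opposite of resilience → reverse-score.
reversed = (0+5) − raw = 5 − raw.
  item 1: 1
  item 2: 5 − 0 = 5
  item 3: 2
  item 4: 5 − 0 = 5
  item 5: 3
  item 6: 5 − 3 = 2
  item 7: 5 − 5 = 0
Total = 1 + 5 + 2 + 5 + 3 + 2 + 0 = 18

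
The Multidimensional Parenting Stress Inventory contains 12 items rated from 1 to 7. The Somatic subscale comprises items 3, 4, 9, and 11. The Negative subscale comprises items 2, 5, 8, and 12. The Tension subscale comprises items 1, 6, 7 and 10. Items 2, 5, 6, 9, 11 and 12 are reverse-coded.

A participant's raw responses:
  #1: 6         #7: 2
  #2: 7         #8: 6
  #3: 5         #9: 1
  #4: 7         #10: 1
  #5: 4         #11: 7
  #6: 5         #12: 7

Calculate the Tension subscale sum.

12

Tension items: 1, 6, 7, 10.
Of these, item 6 is reverse-coded; on a 1–7 scale, reversed = 8 − raw.
  item 1: 6
  item 6: 8 − 5 = 3
  item 7: 2
  item 10: 1
Sum = 6 + 3 + 2 + 1 = 12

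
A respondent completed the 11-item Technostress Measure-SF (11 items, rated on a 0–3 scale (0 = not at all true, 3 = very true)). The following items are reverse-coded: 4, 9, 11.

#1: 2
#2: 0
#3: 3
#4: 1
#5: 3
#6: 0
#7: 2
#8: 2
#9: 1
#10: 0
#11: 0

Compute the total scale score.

Apply reverse scoring (reversed = (0+3) − raw = 3 − raw):
  item 4: 3 − 1 = 2
  item 9: 3 − 1 = 2
  item 11: 3 − 0 = 3
After reverse-coding: 2, 0, 3, 2, 3, 0, 2, 2, 2, 0, 3
Total = 2 + 0 + 3 + 2 + 3 + 0 + 2 + 2 + 2 + 0 + 3 = 19

19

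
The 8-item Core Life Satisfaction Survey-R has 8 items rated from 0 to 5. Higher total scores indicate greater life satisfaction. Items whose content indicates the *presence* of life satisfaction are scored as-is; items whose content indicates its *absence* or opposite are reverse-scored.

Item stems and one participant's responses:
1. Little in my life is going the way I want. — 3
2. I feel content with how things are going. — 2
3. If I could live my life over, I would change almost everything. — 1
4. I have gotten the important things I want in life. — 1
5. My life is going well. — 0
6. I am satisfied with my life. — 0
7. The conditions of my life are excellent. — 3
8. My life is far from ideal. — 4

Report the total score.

13

Items 1, 3, 8 describe the absence/opposite of life satisfaction → reverse-score.
reversed = (0+5) − raw = 5 − raw.
  item 1: 5 − 3 = 2
  item 2: 2
  item 3: 5 − 1 = 4
  item 4: 1
  item 5: 0
  item 6: 0
  item 7: 3
  item 8: 5 − 4 = 1
Total = 2 + 2 + 4 + 1 + 0 + 0 + 3 + 1 = 13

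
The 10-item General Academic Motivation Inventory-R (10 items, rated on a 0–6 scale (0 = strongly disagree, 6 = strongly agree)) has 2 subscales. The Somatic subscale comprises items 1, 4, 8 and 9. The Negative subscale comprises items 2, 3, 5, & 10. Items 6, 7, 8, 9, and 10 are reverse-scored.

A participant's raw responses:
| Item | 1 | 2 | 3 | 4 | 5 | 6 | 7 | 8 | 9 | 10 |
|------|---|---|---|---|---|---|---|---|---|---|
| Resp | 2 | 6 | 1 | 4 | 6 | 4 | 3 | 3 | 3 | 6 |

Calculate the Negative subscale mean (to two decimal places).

3.25

Negative items: 2, 3, 5, 10.
Of these, item 10 is reverse-scored; on a 0–6 scale, reversed = 6 − raw.
  item 2: 6
  item 3: 1
  item 5: 6
  item 10: 6 − 6 = 0
Sum = 6 + 1 + 6 + 0 = 13
Mean = 13 / 4 = 3.25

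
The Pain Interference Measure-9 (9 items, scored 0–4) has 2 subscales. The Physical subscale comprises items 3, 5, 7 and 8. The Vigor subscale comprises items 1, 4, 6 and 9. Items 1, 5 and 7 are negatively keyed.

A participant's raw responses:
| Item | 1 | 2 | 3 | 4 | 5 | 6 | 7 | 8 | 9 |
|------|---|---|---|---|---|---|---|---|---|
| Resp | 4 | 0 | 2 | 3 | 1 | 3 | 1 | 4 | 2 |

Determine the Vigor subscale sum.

Vigor items: 1, 4, 6, 9.
Of these, item 1 is negatively keyed; on a 0–4 scale, reversed = 4 − raw.
  item 1: 4 − 4 = 0
  item 4: 3
  item 6: 3
  item 9: 2
Sum = 0 + 3 + 3 + 2 = 8

8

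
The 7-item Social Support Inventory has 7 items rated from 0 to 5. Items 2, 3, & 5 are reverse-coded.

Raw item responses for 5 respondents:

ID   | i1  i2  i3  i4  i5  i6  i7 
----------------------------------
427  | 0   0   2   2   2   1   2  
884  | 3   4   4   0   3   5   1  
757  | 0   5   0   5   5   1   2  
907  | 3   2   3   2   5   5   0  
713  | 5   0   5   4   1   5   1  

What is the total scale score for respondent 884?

13

Respondent 884 raw: 3, 4, 4, 0, 3, 5, 1.
Reverse-coded (on a 0–5 scale, reversed = 5 − raw):
  item 1: 3
  item 2: 5 − 4 = 1
  item 3: 5 − 4 = 1
  item 4: 0
  item 5: 5 − 3 = 2
  item 6: 5
  item 7: 1
Sum = 3 + 1 + 1 + 0 + 2 + 5 + 1 = 13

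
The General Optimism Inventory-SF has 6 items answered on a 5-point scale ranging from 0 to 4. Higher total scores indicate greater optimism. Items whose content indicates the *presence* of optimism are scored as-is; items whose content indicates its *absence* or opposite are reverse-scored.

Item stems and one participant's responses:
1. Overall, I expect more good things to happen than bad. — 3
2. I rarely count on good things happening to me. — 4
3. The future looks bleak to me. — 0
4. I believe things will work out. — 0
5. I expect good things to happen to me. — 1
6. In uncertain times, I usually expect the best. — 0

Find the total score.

8

Items 2, 3 describe the absence/opposite of optimism → reverse-score.
reverse-coded value = 4 − response.
  item 1: 3
  item 2: 4 − 4 = 0
  item 3: 4 − 0 = 4
  item 4: 0
  item 5: 1
  item 6: 0
Total = 3 + 0 + 4 + 0 + 1 + 0 = 8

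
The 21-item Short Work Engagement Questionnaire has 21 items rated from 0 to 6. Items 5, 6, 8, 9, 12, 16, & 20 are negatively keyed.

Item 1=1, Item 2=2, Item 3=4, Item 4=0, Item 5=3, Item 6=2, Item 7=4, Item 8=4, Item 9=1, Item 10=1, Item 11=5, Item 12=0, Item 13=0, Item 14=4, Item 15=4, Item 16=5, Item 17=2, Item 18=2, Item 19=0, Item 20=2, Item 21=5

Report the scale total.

59

Apply reverse scoring (reversed = (0+6) − raw = 6 − raw):
  item 5: 6 − 3 = 3
  item 6: 6 − 2 = 4
  item 8: 6 − 4 = 2
  item 9: 6 − 1 = 5
  item 12: 6 − 0 = 6
  item 16: 6 − 5 = 1
  item 20: 6 − 2 = 4
After reverse-coding: 1, 2, 4, 0, 3, 4, 4, 2, 5, 1, 5, 6, 0, 4, 4, 1, 2, 2, 0, 4, 5
Total = 1 + 2 + 4 + 0 + 3 + 4 + 4 + 2 + 5 + 1 + 5 + 6 + 0 + 4 + 4 + 1 + 2 + 2 + 0 + 4 + 5 = 59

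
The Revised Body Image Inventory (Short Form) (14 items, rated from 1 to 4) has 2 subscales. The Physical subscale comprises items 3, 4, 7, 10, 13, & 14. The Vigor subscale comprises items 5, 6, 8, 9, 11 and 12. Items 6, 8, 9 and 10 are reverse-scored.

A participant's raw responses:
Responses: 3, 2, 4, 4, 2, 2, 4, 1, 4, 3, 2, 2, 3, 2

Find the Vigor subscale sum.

Vigor items: 5, 6, 8, 9, 11, 12.
Of these, items 6, 8, & 9 are reverse-scored; reversed = (1+4) − raw = 5 − raw.
  item 5: 2
  item 6: 5 − 2 = 3
  item 8: 5 − 1 = 4
  item 9: 5 − 4 = 1
  item 11: 2
  item 12: 2
Sum = 2 + 3 + 4 + 1 + 2 + 2 = 14

14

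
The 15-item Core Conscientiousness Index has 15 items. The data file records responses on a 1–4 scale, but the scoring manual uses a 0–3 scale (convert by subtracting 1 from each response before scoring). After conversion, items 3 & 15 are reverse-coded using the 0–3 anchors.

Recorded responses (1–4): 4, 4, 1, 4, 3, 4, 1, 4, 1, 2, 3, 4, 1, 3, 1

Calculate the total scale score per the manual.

31

Convert to 0–3: 3, 3, 0, 3, 2, 3, 0, 3, 0, 1, 2, 3, 0, 2, 0
Reverse-coded (on a 0–3 scale, reversed = 3 − raw):
  item 3: 3 − 0 = 3
  item 15: 3 − 0 = 3
Scored: 3, 3, 3, 3, 2, 3, 0, 3, 0, 1, 2, 3, 0, 2, 3
Total = 31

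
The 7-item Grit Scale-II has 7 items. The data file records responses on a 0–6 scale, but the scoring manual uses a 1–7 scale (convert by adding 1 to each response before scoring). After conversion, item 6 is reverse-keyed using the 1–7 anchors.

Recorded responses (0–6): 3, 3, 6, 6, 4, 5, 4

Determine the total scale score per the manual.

34

Convert to 1–7: 4, 4, 7, 7, 5, 6, 5
Reverse-coded (reversed = (1+7) − raw = 8 − raw):
  item 6: 8 − 6 = 2
Scored: 4, 4, 7, 7, 5, 2, 5
Total = 34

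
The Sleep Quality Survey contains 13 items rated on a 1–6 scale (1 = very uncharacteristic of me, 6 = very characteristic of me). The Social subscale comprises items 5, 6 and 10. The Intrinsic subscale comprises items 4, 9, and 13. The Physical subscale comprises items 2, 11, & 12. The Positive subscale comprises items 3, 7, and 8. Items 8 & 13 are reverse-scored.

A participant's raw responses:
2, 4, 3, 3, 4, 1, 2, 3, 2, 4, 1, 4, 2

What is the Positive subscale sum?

Positive items: 3, 7, 8.
Of these, item 8 is reverse-scored; on a 1–6 scale, reversed = 7 − raw.
  item 3: 3
  item 7: 2
  item 8: 7 − 3 = 4
Sum = 3 + 2 + 4 = 9

9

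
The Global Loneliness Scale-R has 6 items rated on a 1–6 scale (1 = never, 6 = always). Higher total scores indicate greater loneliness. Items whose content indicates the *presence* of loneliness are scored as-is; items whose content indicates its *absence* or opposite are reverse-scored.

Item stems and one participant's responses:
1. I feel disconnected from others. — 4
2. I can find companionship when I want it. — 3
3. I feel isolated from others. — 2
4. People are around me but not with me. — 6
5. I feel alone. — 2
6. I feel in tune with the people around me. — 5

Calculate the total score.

20

Items 2, 6 describe the absence/opposite of loneliness → reverse-score.
reversed = (1+6) − raw = 7 − raw.
  item 1: 4
  item 2: 7 − 3 = 4
  item 3: 2
  item 4: 6
  item 5: 2
  item 6: 7 − 5 = 2
Total = 4 + 4 + 2 + 6 + 2 + 2 = 20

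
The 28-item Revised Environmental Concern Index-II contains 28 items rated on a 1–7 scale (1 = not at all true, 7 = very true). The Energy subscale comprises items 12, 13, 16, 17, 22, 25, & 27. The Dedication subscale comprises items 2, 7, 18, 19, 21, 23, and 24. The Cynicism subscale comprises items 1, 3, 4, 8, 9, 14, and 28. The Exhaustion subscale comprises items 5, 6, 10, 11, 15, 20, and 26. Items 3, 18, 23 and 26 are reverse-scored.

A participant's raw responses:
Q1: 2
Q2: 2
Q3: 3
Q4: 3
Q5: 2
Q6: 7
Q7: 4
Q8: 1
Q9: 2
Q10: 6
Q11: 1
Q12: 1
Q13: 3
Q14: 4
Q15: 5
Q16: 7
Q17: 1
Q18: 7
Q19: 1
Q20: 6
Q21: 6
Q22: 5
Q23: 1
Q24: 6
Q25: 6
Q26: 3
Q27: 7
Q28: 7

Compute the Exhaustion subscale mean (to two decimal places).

Exhaustion items: 5, 6, 10, 11, 15, 20, 26.
Of these, item 26 is reverse-scored; on a 1–7 scale, reversed = 8 − raw.
  item 5: 2
  item 6: 7
  item 10: 6
  item 11: 1
  item 15: 5
  item 20: 6
  item 26: 8 − 3 = 5
Sum = 2 + 7 + 6 + 1 + 5 + 6 + 5 = 32
Mean = 32 / 7 = 4.57

4.57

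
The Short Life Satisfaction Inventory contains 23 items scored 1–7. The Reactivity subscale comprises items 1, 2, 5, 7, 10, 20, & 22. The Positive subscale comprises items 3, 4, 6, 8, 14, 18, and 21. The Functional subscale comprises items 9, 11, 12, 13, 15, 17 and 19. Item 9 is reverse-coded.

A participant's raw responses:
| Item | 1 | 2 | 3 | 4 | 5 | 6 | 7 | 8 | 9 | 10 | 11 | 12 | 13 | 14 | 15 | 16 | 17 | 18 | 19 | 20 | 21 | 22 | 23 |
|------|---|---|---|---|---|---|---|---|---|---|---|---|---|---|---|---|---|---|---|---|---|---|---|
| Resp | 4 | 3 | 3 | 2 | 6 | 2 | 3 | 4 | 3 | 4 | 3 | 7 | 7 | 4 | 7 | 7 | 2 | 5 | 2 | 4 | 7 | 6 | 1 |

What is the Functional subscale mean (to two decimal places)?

Functional items: 9, 11, 12, 13, 15, 17, 19.
Of these, item 9 is reverse-coded; on a 1–7 scale, reversed = 8 − raw.
  item 9: 8 − 3 = 5
  item 11: 3
  item 12: 7
  item 13: 7
  item 15: 7
  item 17: 2
  item 19: 2
Sum = 5 + 3 + 7 + 7 + 7 + 2 + 2 = 33
Mean = 33 / 7 = 4.71

4.71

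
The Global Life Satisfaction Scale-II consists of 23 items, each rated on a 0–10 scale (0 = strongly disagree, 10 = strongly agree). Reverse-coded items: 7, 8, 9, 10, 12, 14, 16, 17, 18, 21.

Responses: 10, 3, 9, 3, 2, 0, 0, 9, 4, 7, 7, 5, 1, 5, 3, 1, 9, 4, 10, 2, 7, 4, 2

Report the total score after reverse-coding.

105

Apply reverse scoring (reverse-coded value = 10 − response):
  item 7: 10 − 0 = 10
  item 8: 10 − 9 = 1
  item 9: 10 − 4 = 6
  item 10: 10 − 7 = 3
  item 12: 10 − 5 = 5
  item 14: 10 − 5 = 5
  item 16: 10 − 1 = 9
  item 17: 10 − 9 = 1
  item 18: 10 − 4 = 6
  item 21: 10 − 7 = 3
Scored items: 10, 3, 9, 3, 2, 0, 10, 1, 6, 3, 7, 5, 1, 5, 3, 9, 1, 6, 10, 2, 3, 4, 2
Total = 10 + 3 + 9 + 3 + 2 + 0 + 10 + 1 + 6 + 3 + 7 + 5 + 1 + 5 + 3 + 9 + 1 + 6 + 10 + 2 + 3 + 4 + 2 = 105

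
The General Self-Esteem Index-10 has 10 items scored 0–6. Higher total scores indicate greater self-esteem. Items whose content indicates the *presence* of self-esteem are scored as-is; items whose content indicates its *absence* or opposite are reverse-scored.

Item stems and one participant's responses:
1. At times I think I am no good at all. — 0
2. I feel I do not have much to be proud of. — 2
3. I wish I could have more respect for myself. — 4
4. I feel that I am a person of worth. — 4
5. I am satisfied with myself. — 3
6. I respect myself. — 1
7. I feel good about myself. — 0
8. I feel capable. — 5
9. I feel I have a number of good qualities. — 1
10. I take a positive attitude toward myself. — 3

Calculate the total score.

Items 1, 2, 3 describe the absence/opposite of self-esteem → reverse-score.
on a 0–6 scale, reversed = 6 − raw.
  item 1: 6 − 0 = 6
  item 2: 6 − 2 = 4
  item 3: 6 − 4 = 2
  item 4: 4
  item 5: 3
  item 6: 1
  item 7: 0
  item 8: 5
  item 9: 1
  item 10: 3
Total = 6 + 4 + 2 + 4 + 3 + 1 + 0 + 5 + 1 + 3 = 29

29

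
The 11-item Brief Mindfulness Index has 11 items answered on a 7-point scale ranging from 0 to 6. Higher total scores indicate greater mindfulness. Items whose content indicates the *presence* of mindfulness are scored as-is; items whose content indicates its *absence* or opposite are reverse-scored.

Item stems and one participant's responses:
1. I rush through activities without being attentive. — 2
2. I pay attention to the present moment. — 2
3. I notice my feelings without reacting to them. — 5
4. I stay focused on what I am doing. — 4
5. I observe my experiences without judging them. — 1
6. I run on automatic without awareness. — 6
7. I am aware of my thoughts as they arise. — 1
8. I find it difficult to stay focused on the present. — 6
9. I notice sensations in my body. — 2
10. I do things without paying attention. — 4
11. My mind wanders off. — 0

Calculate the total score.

Items 1, 6, 8, 10, 11 describe the absence/opposite of mindfulness → reverse-score.
reversed = (0+6) − raw = 6 − raw.
  item 1: 6 − 2 = 4
  item 2: 2
  item 3: 5
  item 4: 4
  item 5: 1
  item 6: 6 − 6 = 0
  item 7: 1
  item 8: 6 − 6 = 0
  item 9: 2
  item 10: 6 − 4 = 2
  item 11: 6 − 0 = 6
Total = 4 + 2 + 5 + 4 + 1 + 0 + 1 + 0 + 2 + 2 + 6 = 27

27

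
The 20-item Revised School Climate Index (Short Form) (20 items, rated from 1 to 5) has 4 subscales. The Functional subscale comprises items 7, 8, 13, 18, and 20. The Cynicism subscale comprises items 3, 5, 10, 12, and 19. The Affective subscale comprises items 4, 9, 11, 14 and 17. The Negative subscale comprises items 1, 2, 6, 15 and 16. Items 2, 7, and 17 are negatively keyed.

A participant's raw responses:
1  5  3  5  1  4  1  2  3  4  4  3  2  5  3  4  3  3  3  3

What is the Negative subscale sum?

Negative items: 1, 2, 6, 15, 16.
Of these, item 2 is negatively keyed; reverse-coded value = 6 − response.
  item 1: 1
  item 2: 6 − 5 = 1
  item 6: 4
  item 15: 3
  item 16: 4
Sum = 1 + 1 + 4 + 3 + 4 = 13

13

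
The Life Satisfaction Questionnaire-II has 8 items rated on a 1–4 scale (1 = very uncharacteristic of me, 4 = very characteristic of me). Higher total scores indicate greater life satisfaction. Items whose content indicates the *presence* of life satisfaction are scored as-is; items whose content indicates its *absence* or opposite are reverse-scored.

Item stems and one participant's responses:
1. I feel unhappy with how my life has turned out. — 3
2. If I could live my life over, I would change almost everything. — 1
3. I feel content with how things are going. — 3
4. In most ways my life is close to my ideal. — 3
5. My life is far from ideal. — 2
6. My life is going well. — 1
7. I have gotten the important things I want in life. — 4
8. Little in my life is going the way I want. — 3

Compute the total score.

Items 1, 2, 5, 8 describe the absence/opposite of life satisfaction → reverse-score.
reversed = (1+4) − raw = 5 − raw.
  item 1: 5 − 3 = 2
  item 2: 5 − 1 = 4
  item 3: 3
  item 4: 3
  item 5: 5 − 2 = 3
  item 6: 1
  item 7: 4
  item 8: 5 − 3 = 2
Total = 2 + 4 + 3 + 3 + 3 + 1 + 4 + 2 = 22

22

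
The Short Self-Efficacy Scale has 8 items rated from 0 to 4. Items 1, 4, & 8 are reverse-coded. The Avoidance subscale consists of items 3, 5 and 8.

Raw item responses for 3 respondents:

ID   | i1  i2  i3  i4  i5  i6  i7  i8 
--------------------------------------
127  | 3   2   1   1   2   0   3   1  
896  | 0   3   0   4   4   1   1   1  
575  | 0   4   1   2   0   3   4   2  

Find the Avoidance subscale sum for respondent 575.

Respondent 575 raw: 0, 4, 1, 2, 0, 3, 4, 2.
Avoidance items: 3, 5, 8.
Reverse-coded (on a 0–4 scale, reversed = 4 − raw):
  item 3: 1
  item 5: 0
  item 8: 4 − 2 = 2
Sum = 1 + 0 + 2 = 3

3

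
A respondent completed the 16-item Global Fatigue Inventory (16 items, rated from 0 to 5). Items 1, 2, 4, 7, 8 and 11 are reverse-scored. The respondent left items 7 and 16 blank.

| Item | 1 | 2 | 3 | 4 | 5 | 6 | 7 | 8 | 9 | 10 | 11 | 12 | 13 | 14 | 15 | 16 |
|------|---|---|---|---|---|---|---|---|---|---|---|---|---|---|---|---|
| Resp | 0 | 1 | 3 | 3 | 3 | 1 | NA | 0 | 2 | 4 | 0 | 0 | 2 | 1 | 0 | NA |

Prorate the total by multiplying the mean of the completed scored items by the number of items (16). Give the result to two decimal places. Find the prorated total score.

Reverse-coded (reversed = (0+5) − raw = 5 − raw):
  item 1: 5 − 0 = 5
  item 2: 5 − 1 = 4
  item 4: 5 − 3 = 2
  item 8: 5 − 0 = 5
  item 11: 5 − 0 = 5
Completed scored items (14 of 16): 5, 4, 3, 2, 3, 1, 5, 2, 4, 5, 0, 2, 1, 0; sum = 37.
Person mean = 37 / 14 ≈ 2.6429
Prorated total = (37 / 14) × 16 = 42.29 (to 2 dp)

42.29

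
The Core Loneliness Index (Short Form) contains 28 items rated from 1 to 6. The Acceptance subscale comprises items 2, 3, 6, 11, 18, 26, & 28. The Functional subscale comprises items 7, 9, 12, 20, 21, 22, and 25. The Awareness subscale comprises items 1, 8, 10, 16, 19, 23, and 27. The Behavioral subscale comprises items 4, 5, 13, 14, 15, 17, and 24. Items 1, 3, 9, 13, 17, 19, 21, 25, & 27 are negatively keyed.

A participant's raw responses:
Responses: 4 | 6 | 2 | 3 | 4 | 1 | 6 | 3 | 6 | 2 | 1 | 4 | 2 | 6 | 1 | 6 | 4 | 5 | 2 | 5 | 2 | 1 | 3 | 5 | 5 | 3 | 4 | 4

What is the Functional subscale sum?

24

Functional items: 7, 9, 12, 20, 21, 22, 25.
Of these, items 9, 21, & 25 are negatively keyed; reverse-coded value = 7 − response.
  item 7: 6
  item 9: 7 − 6 = 1
  item 12: 4
  item 20: 5
  item 21: 7 − 2 = 5
  item 22: 1
  item 25: 7 − 5 = 2
Sum = 6 + 1 + 4 + 5 + 5 + 1 + 2 = 24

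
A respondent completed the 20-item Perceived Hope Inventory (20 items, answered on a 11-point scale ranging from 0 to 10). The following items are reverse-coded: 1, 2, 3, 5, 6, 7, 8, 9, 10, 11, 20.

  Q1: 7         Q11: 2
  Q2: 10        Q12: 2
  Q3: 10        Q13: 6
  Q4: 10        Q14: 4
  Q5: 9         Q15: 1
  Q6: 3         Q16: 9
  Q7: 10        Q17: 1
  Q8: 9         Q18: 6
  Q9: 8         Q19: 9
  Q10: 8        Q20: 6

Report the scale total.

Apply reverse scoring (on a 0–10 scale, reversed = 10 − raw):
  item 1: 10 − 7 = 3
  item 2: 10 − 10 = 0
  item 3: 10 − 10 = 0
  item 5: 10 − 9 = 1
  item 6: 10 − 3 = 7
  item 7: 10 − 10 = 0
  item 8: 10 − 9 = 1
  item 9: 10 − 8 = 2
  item 10: 10 − 8 = 2
  item 11: 10 − 2 = 8
  item 20: 10 − 6 = 4
After reverse-coding: 3, 0, 0, 10, 1, 7, 0, 1, 2, 2, 8, 2, 6, 4, 1, 9, 1, 6, 9, 4
Total = 3 + 0 + 0 + 10 + 1 + 7 + 0 + 1 + 2 + 2 + 8 + 2 + 6 + 4 + 1 + 9 + 1 + 6 + 9 + 4 = 76

76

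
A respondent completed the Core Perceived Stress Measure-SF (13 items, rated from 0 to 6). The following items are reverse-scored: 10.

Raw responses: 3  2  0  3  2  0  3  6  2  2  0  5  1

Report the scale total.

31

Reversing item 10 with 6 − raw:
Total = 3 + 2 + 0 + 3 + 2 + 0 + 3 + 6 + 2 + (6−2) + 0 + 5 + 1
      = 3 + 2 + 0 + 3 + 2 + 0 + 3 + 6 + 2 + 4 + 0 + 5 + 1 = 31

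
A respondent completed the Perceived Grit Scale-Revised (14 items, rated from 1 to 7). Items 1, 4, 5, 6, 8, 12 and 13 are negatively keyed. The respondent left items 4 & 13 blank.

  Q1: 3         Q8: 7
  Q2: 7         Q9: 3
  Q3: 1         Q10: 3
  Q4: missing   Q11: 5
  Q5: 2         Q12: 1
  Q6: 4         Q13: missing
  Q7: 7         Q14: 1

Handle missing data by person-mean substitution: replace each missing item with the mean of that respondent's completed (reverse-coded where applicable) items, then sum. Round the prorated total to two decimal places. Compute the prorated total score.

Reverse-coded (on a 1–7 scale, reversed = 8 − raw):
  item 1: 8 − 3 = 5
  item 5: 8 − 2 = 6
  item 6: 8 − 4 = 4
  item 8: 8 − 7 = 1
  item 12: 8 − 1 = 7
Completed scored items (12 of 14): 5, 7, 1, 6, 4, 7, 1, 3, 3, 5, 7, 1; sum = 50.
Person mean = 50 / 12 ≈ 4.1667
Prorated total = (50 / 12) × 14 = 58.33 (to 2 dp)

58.33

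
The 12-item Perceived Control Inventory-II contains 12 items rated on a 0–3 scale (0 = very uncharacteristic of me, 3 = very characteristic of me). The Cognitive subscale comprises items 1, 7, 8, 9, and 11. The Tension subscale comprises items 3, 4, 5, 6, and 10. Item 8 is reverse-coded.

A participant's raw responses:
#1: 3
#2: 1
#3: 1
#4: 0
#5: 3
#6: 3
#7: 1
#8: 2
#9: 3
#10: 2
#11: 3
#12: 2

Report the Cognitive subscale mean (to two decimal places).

Cognitive items: 1, 7, 8, 9, 11.
Of these, item 8 is reverse-coded; reverse-coded value = 3 − response.
  item 1: 3
  item 7: 1
  item 8: 3 − 2 = 1
  item 9: 3
  item 11: 3
Sum = 3 + 1 + 1 + 3 + 3 = 11
Mean = 11 / 5 = 2.20

2.20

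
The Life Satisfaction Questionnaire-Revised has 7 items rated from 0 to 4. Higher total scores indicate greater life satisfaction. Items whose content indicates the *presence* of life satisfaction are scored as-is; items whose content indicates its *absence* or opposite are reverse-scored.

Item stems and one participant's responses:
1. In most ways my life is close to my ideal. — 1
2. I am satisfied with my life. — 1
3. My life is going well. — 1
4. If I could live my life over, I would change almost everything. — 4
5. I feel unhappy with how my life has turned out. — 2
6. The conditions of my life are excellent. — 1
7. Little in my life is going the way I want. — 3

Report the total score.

7

Items 4, 5, 7 describe the absence/opposite of life satisfaction → reverse-score.
reverse-coded value = 4 − response.
  item 1: 1
  item 2: 1
  item 3: 1
  item 4: 4 − 4 = 0
  item 5: 4 − 2 = 2
  item 6: 1
  item 7: 4 − 3 = 1
Total = 1 + 1 + 1 + 0 + 2 + 1 + 1 = 7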